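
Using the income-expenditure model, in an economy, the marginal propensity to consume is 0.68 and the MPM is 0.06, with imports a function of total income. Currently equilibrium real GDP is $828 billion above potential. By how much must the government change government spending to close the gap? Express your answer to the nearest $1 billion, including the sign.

Spending multiplier = 1/(1 − c + m) = 1/(1 − 0.68 + 0.06) = 1/0.38 ≈ 2.632.
Need ΔY = −$828 billion, so ΔG = ΔY/k = (−$828 billion) × 0.38 ≈ −$315 billion.
The government should cut government spending by $315 billion.

−$315 billion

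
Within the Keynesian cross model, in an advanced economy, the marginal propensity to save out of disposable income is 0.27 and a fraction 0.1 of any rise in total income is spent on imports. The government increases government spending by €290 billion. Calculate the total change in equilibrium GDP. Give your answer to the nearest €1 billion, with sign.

MPC = 1 − MPS = 1 − 0.27 = 0.73.
Government-spending multiplier = 1/(1 − c + m) = 1/(1 − 0.73 + 0.1) = 1/0.37 ≈ 2.703.
ΔY = k × ΔG = (+€290 billion) / 0.37 ≈ +€784 billion.

+€784 billion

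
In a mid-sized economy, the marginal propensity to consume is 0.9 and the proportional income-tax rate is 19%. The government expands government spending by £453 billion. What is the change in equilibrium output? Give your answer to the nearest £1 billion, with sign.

+£1,672 billion

Spending multiplier = 1/(1 − c(1−t)) = 1/(1 − 0.9×0.81) = 1/0.271 ≈ 3.69.
ΔY = k × ΔG = (+£453 billion) / 0.271 ≈ +£1,672 billion.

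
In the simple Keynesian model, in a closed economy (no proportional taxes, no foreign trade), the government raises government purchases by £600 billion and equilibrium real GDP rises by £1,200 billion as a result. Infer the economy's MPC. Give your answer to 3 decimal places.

Implied spending multiplier k = ΔY/ΔG = 1,200/600 = 2.
Since k = 1/(1 − MPC), MPC = 1 − 1/k = 1 − ΔG/ΔY = 1 − 600/1,200 = 0.500.

0.500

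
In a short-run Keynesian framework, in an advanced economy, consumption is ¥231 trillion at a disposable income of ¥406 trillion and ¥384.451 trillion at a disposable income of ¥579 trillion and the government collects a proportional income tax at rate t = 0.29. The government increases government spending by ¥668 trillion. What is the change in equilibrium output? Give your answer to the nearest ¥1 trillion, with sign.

MPC = ΔC/ΔYd = (384.451 − 231)/(579 − 406) = 153.451/173 = 0.887.
Spending multiplier = 1/(1 − c(1−t)) = 1/(1 − 0.887×0.71) = 1/0.37023 ≈ 2.701.
ΔY = k × ΔG = (+¥668 trillion) / 0.37023 ≈ +¥1,804 trillion.

+¥1,804 trillion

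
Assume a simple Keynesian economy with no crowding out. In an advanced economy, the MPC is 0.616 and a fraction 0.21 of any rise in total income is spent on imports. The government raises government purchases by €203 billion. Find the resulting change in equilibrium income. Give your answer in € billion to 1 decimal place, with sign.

+€341.8 billion

Government-spending multiplier = 1/(1 − c + m) = 1/(1 − 0.616 + 0.21) = 1/0.594 ≈ 1.684.
ΔY = k × ΔG = (+€203 billion) / 0.594 ≈ +€341.8 billion.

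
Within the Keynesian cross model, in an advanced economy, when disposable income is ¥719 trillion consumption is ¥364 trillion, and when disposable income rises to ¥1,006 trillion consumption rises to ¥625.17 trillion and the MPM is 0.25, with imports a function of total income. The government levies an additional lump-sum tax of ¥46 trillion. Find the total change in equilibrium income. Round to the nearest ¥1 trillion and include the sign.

−¥123 trillion

MPC = ΔC/ΔYd = (625.17 − 364)/(1,006 − 719) = 261.17/287 = 0.91.
A lump-sum tax change of +¥46 trillion shifts disposable income by −¥46 trillion; first-round consumption changes by −c × ΔT = −0.91 × (+¥46 trillion) = −¥41.86 trillion.
Expenditure multiplier = 1/(1 − c + m) = 1/(1 − 0.91 + 0.25) = 1/0.34 ≈ 2.941.
The tax multiplier is −c × k ≈ −2.676, so ΔY = k × (−c·ΔT) = (−¥41.86 trillion) / 0.34 ≈ −¥123 trillion.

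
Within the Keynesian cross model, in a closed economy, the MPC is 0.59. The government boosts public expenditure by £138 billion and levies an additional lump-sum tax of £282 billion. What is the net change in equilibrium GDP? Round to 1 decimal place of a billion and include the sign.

Expenditure multiplier = 1/(1 − MPC) = 1/(1 − 0.59) = 1/0.41 ≈ 2.439.
ΔG contributes k·ΔG = (+£138 billion) / 0.41 ≈ +£336.6 billion.
ΔT of +£282 billion changes first-round spending by −c·ΔT = −£166.38 billion, contributing k·(−c·ΔT) = (−£166.38 billion) / 0.41 ≈ −£405.8 billion.
Net ΔY = k(ΔG − c·ΔT) = (−£28.38 billion) / 0.41 ≈ −£69.2 billion.

−£69.2 billion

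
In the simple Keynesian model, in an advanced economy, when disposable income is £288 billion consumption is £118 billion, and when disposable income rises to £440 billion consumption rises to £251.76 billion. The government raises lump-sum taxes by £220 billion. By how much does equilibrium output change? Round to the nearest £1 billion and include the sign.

−£1,613 billion

MPC = ΔC/ΔYd = (251.76 − 118)/(440 − 288) = 133.76/152 = 0.88.
A lump-sum tax change of +£220 billion shifts disposable income by −£220 billion; first-round consumption changes by −c × ΔT = −0.88 × (+£220 billion) = −£193.6 billion.
Expenditure multiplier = 1/(1 − MPC) = 1/(1 − 0.88) = 1/0.12 ≈ 8.333.
The tax multiplier is −c × k ≈ −7.333, so ΔY = k × (−c·ΔT) = (−£193.6 billion) / 0.12 ≈ −£1,613 billion.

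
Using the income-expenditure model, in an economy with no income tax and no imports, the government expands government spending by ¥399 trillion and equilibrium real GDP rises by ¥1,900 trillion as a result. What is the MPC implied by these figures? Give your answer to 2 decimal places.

0.79

Implied spending multiplier k = ΔY/ΔG = 1,900/399 ≈ 4.7619.
Since k = 1/(1 − MPC), MPC = 1 − 1/k = 1 − ΔG/ΔY = 1 − 399/1,900 = 0.79.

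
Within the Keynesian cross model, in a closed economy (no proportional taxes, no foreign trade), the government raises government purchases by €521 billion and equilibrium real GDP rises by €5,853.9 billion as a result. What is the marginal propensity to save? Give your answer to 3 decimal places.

0.089

Implied spending multiplier k = ΔY/ΔG = 5,853.9/521 ≈ 11.2359.
Since k = 1/(1 − MPC), MPC = 1 − 1/k = 1 − ΔG/ΔY = 1 − 521/5,853.9 ≈ 0.911.
MPS = 1 − MPC = 0.089.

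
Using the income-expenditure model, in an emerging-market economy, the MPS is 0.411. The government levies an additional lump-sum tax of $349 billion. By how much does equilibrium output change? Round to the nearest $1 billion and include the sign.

MPC = 1 − MPS = 1 − 0.411 = 0.589.
A lump-sum tax change of +$349 billion shifts disposable income by −$349 billion; first-round consumption changes by −c × ΔT = −0.589 × (+$349 billion) = −$205.561 billion.
Expenditure multiplier = 1/(1 − MPC) = 1/(1 − 0.589) = 1/0.411 ≈ 2.433.
The tax multiplier is −c × k ≈ −1.433, so ΔY = k × (−c·ΔT) = (−$205.561 billion) / 0.411 ≈ −$500 billion.

−$500 billion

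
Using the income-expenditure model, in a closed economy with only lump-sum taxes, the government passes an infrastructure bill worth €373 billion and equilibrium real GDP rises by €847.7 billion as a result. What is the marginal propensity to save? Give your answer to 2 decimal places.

0.44

Implied spending multiplier k = ΔY/ΔG = 847.7/373 ≈ 2.2727.
Since k = 1/(1 − MPC), MPC = 1 − 1/k = 1 − ΔG/ΔY = 1 − 373/847.7 ≈ 0.56.
MPS = 1 − MPC = 0.44.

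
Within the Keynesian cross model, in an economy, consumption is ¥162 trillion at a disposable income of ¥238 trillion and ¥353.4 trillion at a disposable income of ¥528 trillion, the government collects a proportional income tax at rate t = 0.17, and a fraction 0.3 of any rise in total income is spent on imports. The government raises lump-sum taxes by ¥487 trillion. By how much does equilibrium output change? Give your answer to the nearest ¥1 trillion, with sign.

MPC = ΔC/ΔYd = (353.4 − 162)/(528 − 238) = 191.4/290 = 0.66.
A lump-sum tax change of +¥487 trillion shifts disposable income by −¥487 trillion; first-round consumption changes by −c × ΔT = −0.66 × (+¥487 trillion) = −¥321.42 trillion.
Expenditure multiplier = 1/(1 − c(1−t) + m) = 1/(1 − 0.66×0.83 + 0.3) = 1/0.7522 ≈ 1.329.
The tax multiplier is −c × k ≈ −0.877, so ΔY = k × (−c·ΔT) = (−¥321.42 trillion) / 0.7522 ≈ −¥427 trillion.

−¥427 trillion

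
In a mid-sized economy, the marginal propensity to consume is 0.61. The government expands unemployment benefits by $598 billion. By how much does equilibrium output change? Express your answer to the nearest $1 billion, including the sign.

The transfer change shifts disposable income by +$598 billion, so first-round consumption changes by c·ΔTR = 0.61 × (+$598 billion) = +$364.78 billion.
Expenditure multiplier = 1/(1 − MPC) = 1/(1 − 0.61) = 1/0.39 ≈ 2.564.
The transfer multiplier is c × k ≈ 1.564, so ΔY = k × (c·ΔTR) = (+$364.78 billion) / 0.39 ≈ +$935 billion.

+$935 billion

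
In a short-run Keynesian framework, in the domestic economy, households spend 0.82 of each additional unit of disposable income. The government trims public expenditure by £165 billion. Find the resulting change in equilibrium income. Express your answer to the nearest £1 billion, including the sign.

−£917 billion

Spending multiplier = 1/(1 − MPC) = 1/(1 − 0.82) = 1/0.18 ≈ 5.556.
ΔY = k × ΔG = (−£165 billion) / 0.18 ≈ −£917 billion.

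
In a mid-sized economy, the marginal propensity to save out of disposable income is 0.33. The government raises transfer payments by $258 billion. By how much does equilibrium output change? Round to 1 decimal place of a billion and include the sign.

MPC = 1 − MPS = 1 − 0.33 = 0.67.
The transfer change shifts disposable income by +$258 billion, so first-round consumption changes by c·ΔTR = 0.67 × (+$258 billion) = +$172.86 billion.
Expenditure multiplier = 1/(1 − MPC) = 1/(1 − 0.67) = 1/0.33 ≈ 3.03.
The transfer multiplier is c × k ≈ 2.03, so ΔY = k × (c·ΔTR) = (+$172.86 billion) / 0.33 ≈ +$523.8 billion.

+$523.8 billion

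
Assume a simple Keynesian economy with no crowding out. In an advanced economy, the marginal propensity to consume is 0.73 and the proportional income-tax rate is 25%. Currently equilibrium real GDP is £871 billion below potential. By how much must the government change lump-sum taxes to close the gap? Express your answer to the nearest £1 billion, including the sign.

−£540 billion

Spending multiplier = 1/(1 − c(1−t)) = 1/(1 − 0.73×0.75) = 1/0.4525 ≈ 2.21.
Tax multiplier = −c·k = −0.73/0.4525 ≈ −1.613. Need ΔY = +£871 billion, so ΔT = ΔY/(−c·k) = −(+£871 billion) × 0.4525 / 0.73 ≈ −£540 billion.
The government should cut lump-sum taxes by £540 billion.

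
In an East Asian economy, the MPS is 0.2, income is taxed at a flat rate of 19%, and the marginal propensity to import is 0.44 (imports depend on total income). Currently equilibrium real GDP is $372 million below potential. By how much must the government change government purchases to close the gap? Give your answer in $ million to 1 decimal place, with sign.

+$294.6 million

MPC = 1 − MPS = 1 − 0.2 = 0.8.
Spending multiplier = 1/(1 − c(1−t) + m) = 1/(1 − 0.8×0.81 + 0.44) = 1/0.792 ≈ 1.263.
Need ΔY = +$372 million, so ΔG = ΔY/k = (+$372 million) × 0.792 ≈ +$294.6 million.
The government should increase government purchases by $294.6 million.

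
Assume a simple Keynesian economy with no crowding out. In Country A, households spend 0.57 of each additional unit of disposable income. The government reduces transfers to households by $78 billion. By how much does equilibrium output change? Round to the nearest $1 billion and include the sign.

−$103 billion

The transfer change shifts disposable income by −$78 billion, so first-round consumption changes by c·ΔTR = 0.57 × (−$78 billion) = −$44.46 billion.
Expenditure multiplier = 1/(1 − MPC) = 1/(1 − 0.57) = 1/0.43 ≈ 2.326.
The transfer multiplier is c × k ≈ 1.326, so ΔY = k × (c·ΔTR) = (−$44.46 billion) / 0.43 ≈ −$103 billion.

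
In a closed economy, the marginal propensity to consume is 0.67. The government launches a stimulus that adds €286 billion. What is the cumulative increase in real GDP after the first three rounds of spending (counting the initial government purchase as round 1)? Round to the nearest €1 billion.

Round 1 adds ΔG = €286 billion; each later round is MPC = 0.67 times the previous.
After 3 rounds: 286 + 191.62 + 128.3854 = ΔG·(1 − c^3)/(1 − c) = 286 × (1 − 0.300763)/0.33 ≈ €606 billion.

€606 billion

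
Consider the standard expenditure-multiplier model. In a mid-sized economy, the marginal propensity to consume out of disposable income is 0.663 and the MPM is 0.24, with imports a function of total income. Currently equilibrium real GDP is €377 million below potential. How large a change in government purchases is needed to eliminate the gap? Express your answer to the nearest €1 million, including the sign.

Spending multiplier = 1/(1 − c + m) = 1/(1 − 0.663 + 0.24) = 1/0.577 ≈ 1.733.
Need ΔY = +€377 million, so ΔG = ΔY/k = (+€377 million) × 0.577 ≈ +€218 million.
The government should increase government purchases by €218 million.

+€218 million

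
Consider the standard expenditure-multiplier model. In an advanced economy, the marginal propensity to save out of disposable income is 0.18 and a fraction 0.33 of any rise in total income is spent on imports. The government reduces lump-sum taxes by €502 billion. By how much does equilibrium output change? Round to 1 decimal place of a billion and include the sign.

MPC = 1 − MPS = 1 − 0.18 = 0.82.
A lump-sum tax change of −€502 billion shifts disposable income by +€502 billion; first-round consumption changes by −c × ΔT = −0.82 × (−€502 billion) = +€411.64 billion.
Expenditure multiplier = 1/(1 − c + m) = 1/(1 − 0.82 + 0.33) = 1/0.51 ≈ 1.961.
The tax multiplier is −c × k ≈ −1.608, so ΔY = k × (−c·ΔT) = (+€411.64 billion) / 0.51 ≈ +€807.1 billion.

+€807.1 billion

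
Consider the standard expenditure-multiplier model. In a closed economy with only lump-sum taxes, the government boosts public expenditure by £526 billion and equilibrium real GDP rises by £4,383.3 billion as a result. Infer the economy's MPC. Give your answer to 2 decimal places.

0.88

Implied spending multiplier k = ΔY/ΔG = 4,383.3/526 ≈ 8.3333.
Since k = 1/(1 − MPC), MPC = 1 − 1/k = 1 − ΔG/ΔY = 1 − 526/4,383.3 ≈ 0.88.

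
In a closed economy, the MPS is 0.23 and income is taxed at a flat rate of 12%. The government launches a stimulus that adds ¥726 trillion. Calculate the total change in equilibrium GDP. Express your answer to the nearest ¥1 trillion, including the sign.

+¥2,252 trillion

MPC = 1 − MPS = 1 − 0.23 = 0.77.
Spending multiplier = 1/(1 − c(1−t)) = 1/(1 − 0.77×0.88) = 1/0.3224 ≈ 3.102.
ΔY = k × ΔG = (+¥726 trillion) / 0.3224 ≈ +¥2,252 trillion.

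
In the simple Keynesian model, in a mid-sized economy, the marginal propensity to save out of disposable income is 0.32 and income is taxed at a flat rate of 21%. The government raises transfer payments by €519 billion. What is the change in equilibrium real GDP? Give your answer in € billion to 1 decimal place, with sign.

MPC = 1 − MPS = 1 − 0.32 = 0.68.
The transfer change shifts disposable income by +€519 billion, so first-round consumption changes by c·ΔTR = 0.68 × (+€519 billion) = +€352.92 billion.
Expenditure multiplier = 1/(1 − c(1−t)) = 1/(1 − 0.68×0.79) = 1/0.4628 ≈ 2.161.
The transfer multiplier is c × k ≈ 1.469, so ΔY = k × (c·ΔTR) = (+€352.92 billion) / 0.4628 ≈ +€762.6 billion.

+€762.6 billion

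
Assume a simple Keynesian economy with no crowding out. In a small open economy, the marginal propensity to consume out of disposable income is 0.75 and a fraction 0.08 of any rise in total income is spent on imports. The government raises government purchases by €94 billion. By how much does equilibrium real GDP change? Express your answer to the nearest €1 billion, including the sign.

+€285 billion

Spending multiplier = 1/(1 − c + m) = 1/(1 − 0.75 + 0.08) = 1/0.33 ≈ 3.03.
ΔY = k × ΔG = (+€94 billion) / 0.33 ≈ +€285 billion.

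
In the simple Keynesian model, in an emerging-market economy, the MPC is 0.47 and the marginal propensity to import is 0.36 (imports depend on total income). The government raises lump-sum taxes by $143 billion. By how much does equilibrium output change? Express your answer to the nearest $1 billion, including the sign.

−$76 billion

A lump-sum tax change of +$143 billion shifts disposable income by −$143 billion; first-round consumption changes by −c × ΔT = −0.47 × (+$143 billion) = −$67.21 billion.
Expenditure multiplier = 1/(1 − c + m) = 1/(1 − 0.47 + 0.36) = 1/0.89 ≈ 1.124.
The tax multiplier is −c × k ≈ −0.528, so ΔY = k × (−c·ΔT) = (−$67.21 billion) / 0.89 ≈ −$76 billion.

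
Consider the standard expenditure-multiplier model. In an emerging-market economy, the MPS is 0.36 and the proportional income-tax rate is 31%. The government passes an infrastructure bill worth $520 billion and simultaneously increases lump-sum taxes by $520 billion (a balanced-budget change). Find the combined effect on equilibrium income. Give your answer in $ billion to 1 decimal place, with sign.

MPC = 1 − MPS = 1 − 0.36 = 0.64.
Expenditure multiplier = 1/(1 − c(1−t)) = 1/(1 − 0.64×0.69) = 1/0.5584 ≈ 1.791.
ΔG contributes k·ΔG = (+$520 billion) / 0.5584 ≈ +$931.2 billion.
ΔT of +$520 billion changes first-round spending by −c·ΔT = −$332.8 billion, contributing k·(−c·ΔT) = (−$332.8 billion) / 0.5584 ≈ −$596 billion.
Net ΔY = k(ΔG − c·ΔT) = (+$187.2 billion) / 0.5584 ≈ +$335.2 billion.

+$335.2 billion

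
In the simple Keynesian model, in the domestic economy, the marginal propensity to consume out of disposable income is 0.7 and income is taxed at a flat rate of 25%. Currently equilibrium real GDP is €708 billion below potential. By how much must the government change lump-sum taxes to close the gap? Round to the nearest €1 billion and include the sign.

−€480 billion

Spending multiplier = 1/(1 − c(1−t)) = 1/(1 − 0.7×0.75) = 1/0.475 ≈ 2.105.
Tax multiplier = −c·k = −0.7/0.475 ≈ −1.474. Need ΔY = +€708 billion, so ΔT = ΔY/(−c·k) = −(+€708 billion) × 0.475 / 0.7 ≈ −€480 billion.
The government should cut lump-sum taxes by €480 billion.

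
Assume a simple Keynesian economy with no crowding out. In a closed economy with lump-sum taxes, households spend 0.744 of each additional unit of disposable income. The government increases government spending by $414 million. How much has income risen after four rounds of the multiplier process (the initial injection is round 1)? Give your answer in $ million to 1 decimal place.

Round 1 adds ΔG = $414 million; each later round is MPC = 0.744 times the previous.
After 4 rounds: 414 + 308.016 + 229.163904 + 170.497944576 = ΔG·(1 − c^4)/(1 − c) = 414 × (1 − 0.306402103296)/0.256 ≈ $1,121.7 million.

$1,121.7 million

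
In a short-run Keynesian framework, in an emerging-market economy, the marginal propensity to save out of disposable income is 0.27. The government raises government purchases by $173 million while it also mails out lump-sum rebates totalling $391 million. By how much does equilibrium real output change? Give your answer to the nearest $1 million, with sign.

+$1,698 million

MPC = 1 − MPS = 1 − 0.27 = 0.73.
Expenditure multiplier = 1/(1 − MPC) = 1/(1 − 0.73) = 1/0.27 ≈ 3.704.
ΔG contributes k·ΔG = (+$173 million) / 0.27 ≈ +$640.7 million.
ΔT of −$391 million changes first-round spending by −c·ΔT = +$285.43 million, contributing k·(−c·ΔT) = (+$285.43 million) / 0.27 ≈ +$1,057.1 million.
Net ΔY = k(ΔG − c·ΔT) = (+$458.43 million) / 0.27 ≈ +$1,698 million.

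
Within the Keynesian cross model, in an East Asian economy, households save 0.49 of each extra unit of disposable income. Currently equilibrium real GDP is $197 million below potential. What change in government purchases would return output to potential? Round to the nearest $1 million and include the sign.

MPC = 1 − MPS = 1 − 0.49 = 0.51.
Spending multiplier = 1/(1 − MPC) = 1/(1 − 0.51) = 1/0.49 ≈ 2.041.
Need ΔY = +$197 million, so ΔG = ΔY/k = (+$197 million) × 0.49 ≈ +$97 million.
The government should increase government purchases by $97 million.

+$97 million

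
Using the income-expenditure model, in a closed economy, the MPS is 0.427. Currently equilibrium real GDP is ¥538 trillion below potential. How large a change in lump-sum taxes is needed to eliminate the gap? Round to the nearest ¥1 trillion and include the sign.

MPC = 1 − MPS = 1 − 0.427 = 0.573.
Spending multiplier = 1/(1 − MPC) = 1/(1 − 0.573) = 1/0.427 ≈ 2.342.
Tax multiplier = −c·k = −0.573/0.427 ≈ −1.342. Need ΔY = +¥538 trillion, so ΔT = ΔY/(−c·k) = −(+¥538 trillion) × 0.427 / 0.573 ≈ −¥401 trillion.
The government should cut lump-sum taxes by ¥401 trillion.

−¥401 trillion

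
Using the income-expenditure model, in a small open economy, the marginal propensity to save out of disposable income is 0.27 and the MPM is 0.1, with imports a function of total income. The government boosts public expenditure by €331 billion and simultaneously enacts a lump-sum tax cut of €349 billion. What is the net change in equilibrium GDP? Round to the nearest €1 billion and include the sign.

MPC = 1 − MPS = 1 − 0.27 = 0.73.
Expenditure multiplier = 1/(1 − c + m) = 1/(1 − 0.73 + 0.1) = 1/0.37 ≈ 2.703.
ΔG contributes k·ΔG = (+€331 billion) / 0.37 ≈ +€894.6 billion.
ΔT of −€349 billion changes first-round spending by −c·ΔT = +€254.77 billion, contributing k·(−c·ΔT) = (+€254.77 billion) / 0.37 ≈ +€688.6 billion.
Net ΔY = k(ΔG − c·ΔT) = (+€585.77 billion) / 0.37 ≈ +€1,583 billion.

+€1,583 billion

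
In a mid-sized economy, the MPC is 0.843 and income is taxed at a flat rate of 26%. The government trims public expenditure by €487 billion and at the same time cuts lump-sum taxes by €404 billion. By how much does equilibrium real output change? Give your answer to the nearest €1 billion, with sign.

Expenditure multiplier = 1/(1 − c(1−t)) = 1/(1 − 0.843×0.74) = 1/0.37618 ≈ 2.658.
ΔG contributes k·ΔG = (−€487 billion) / 0.37618 ≈ −€1,294.6 billion.
ΔT of −€404 billion changes first-round spending by −c·ΔT = +€340.572 billion, contributing k·(−c·ΔT) = (+€340.572 billion) / 0.37618 ≈ +€905.3 billion.
Net ΔY = k(ΔG − c·ΔT) = (−€146.428 billion) / 0.37618 ≈ −€389 billion.

−€389 billion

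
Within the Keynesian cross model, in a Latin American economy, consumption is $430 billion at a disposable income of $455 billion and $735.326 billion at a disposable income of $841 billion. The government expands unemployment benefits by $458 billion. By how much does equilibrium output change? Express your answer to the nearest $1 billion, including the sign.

MPC = ΔC/ΔYd = (735.326 − 430)/(841 − 455) = 305.326/386 = 0.791.
The transfer change shifts disposable income by +$458 billion, so first-round consumption changes by c·ΔTR = 0.791 × (+$458 billion) = +$362.278 billion.
Expenditure multiplier = 1/(1 − MPC) = 1/(1 − 0.791) = 1/0.209 ≈ 4.785.
The transfer multiplier is c × k ≈ 3.785, so ΔY = k × (c·ΔTR) = (+$362.278 billion) / 0.209 ≈ +$1,733 billion.

+$1,733 billion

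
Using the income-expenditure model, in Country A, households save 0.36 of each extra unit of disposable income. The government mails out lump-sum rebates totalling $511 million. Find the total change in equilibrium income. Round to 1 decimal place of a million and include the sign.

MPC = 1 − MPS = 1 − 0.36 = 0.64.
A lump-sum tax change of −$511 million shifts disposable income by +$511 million; first-round consumption changes by −c × ΔT = −0.64 × (−$511 million) = +$327.04 million.
Expenditure multiplier = 1/(1 − MPC) = 1/(1 − 0.64) = 1/0.36 ≈ 2.778.
The tax multiplier is −c × k ≈ −1.778, so ΔY = k × (−c·ΔT) = (+$327.04 million) / 0.36 ≈ +$908.4 million.

+$908.4 million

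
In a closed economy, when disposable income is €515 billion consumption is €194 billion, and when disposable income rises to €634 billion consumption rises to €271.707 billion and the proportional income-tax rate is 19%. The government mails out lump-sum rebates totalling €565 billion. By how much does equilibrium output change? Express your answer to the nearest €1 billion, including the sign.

MPC = ΔC/ΔYd = (271.707 − 194)/(634 − 515) = 77.707/119 = 0.653.
A lump-sum tax change of −€565 billion shifts disposable income by +€565 billion; first-round consumption changes by −c × ΔT = −0.653 × (−€565 billion) = +€368.945 billion.
Expenditure multiplier = 1/(1 − c(1−t)) = 1/(1 − 0.653×0.81) = 1/0.47107 ≈ 2.123.
The tax multiplier is −c × k ≈ −1.386, so ΔY = k × (−c·ΔT) = (+€368.945 billion) / 0.47107 ≈ +€783 billion.

+€783 billion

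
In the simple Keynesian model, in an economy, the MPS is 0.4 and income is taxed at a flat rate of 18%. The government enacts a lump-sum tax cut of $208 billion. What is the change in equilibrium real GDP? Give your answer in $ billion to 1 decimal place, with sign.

+$245.7 billion

MPC = 1 − MPS = 1 − 0.4 = 0.6.
A lump-sum tax change of −$208 billion shifts disposable income by +$208 billion; first-round consumption changes by −c × ΔT = −0.6 × (−$208 billion) = +$124.8 billion.
Expenditure multiplier = 1/(1 − c(1−t)) = 1/(1 − 0.6×0.82) = 1/0.508 ≈ 1.969.
The tax multiplier is −c × k ≈ −1.181, so ΔY = k × (−c·ΔT) = (+$124.8 billion) / 0.508 ≈ +$245.7 billion.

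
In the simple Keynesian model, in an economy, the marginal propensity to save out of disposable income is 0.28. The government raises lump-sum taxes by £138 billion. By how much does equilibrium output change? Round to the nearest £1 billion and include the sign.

−£355 billion

MPC = 1 − MPS = 1 − 0.28 = 0.72.
A lump-sum tax change of +£138 billion shifts disposable income by −£138 billion; first-round consumption changes by −c × ΔT = −0.72 × (+£138 billion) = −£99.36 billion.
Expenditure multiplier = 1/(1 − MPC) = 1/(1 − 0.72) = 1/0.28 ≈ 3.571.
The tax multiplier is −c × k ≈ −2.571, so ΔY = k × (−c·ΔT) = (−£99.36 billion) / 0.28 ≈ −£355 billion.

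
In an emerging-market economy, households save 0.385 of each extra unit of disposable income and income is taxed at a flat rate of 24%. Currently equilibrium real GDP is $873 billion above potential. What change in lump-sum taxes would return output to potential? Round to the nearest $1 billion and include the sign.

+$756 billion

MPC = 1 − MPS = 1 − 0.385 = 0.615.
Spending multiplier = 1/(1 − c(1−t)) = 1/(1 − 0.615×0.76) = 1/0.5326 ≈ 1.878.
Tax multiplier = −c·k = −0.615/0.5326 ≈ −1.155. Need ΔY = −$873 billion, so ΔT = ΔY/(−c·k) = −(−$873 billion) × 0.5326 / 0.615 ≈ +$756 billion.
The government should raise lump-sum taxes by $756 billion.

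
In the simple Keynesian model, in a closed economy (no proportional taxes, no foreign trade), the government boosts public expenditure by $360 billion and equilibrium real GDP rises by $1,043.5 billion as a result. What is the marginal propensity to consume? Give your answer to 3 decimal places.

0.655

Implied spending multiplier k = ΔY/ΔG = 1,043.5/360 ≈ 2.8986.
Since k = 1/(1 − MPC), MPC = 1 − 1/k = 1 − ΔG/ΔY = 1 − 360/1,043.5 ≈ 0.655.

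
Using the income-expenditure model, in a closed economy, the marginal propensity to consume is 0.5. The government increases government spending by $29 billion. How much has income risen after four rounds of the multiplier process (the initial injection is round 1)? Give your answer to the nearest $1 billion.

Round 1 adds ΔG = $29 billion; each later round is MPC = 0.5 times the previous.
After 4 rounds: 29 + 14.5 + 7.25 + 3.625 = ΔG·(1 − c^4)/(1 − c) = 29 × (1 − 0.0625)/0.5 ≈ $54 billion.

$54 billion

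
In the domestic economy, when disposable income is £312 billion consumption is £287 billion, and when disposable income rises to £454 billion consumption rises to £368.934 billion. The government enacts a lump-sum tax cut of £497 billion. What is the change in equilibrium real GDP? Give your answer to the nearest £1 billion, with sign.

MPC = ΔC/ΔYd = (368.934 − 287)/(454 − 312) = 81.934/142 = 0.577.
A lump-sum tax change of −£497 billion shifts disposable income by +£497 billion; first-round consumption changes by −c × ΔT = −0.577 × (−£497 billion) = +£286.769 billion.
Expenditure multiplier = 1/(1 − MPC) = 1/(1 − 0.577) = 1/0.423 ≈ 2.364.
The tax multiplier is −c × k ≈ −1.364, so ΔY = k × (−c·ΔT) = (+£286.769 billion) / 0.423 ≈ +£678 billion.

+£678 billion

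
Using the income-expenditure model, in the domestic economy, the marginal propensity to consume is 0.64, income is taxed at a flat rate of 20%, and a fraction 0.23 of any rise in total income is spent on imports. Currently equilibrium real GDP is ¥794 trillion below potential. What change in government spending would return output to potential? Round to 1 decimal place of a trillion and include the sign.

+¥570.1 trillion

Spending multiplier = 1/(1 − c(1−t) + m) = 1/(1 − 0.64×0.8 + 0.23) = 1/0.718 ≈ 1.393.
Need ΔY = +¥794 trillion, so ΔG = ΔY/k = (+¥794 trillion) × 0.718 ≈ +¥570.1 trillion.
The government should increase government spending by ¥570.1 trillion.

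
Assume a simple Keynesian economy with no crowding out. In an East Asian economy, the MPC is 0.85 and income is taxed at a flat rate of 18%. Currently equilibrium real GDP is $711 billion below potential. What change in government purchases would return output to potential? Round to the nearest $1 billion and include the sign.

Spending multiplier = 1/(1 − c(1−t)) = 1/(1 − 0.85×0.82) = 1/0.303 ≈ 3.3.
Need ΔY = +$711 billion, so ΔG = ΔY/k = (+$711 billion) × 0.303 ≈ +$215 billion.
The government should increase government purchases by $215 billion.

+$215 billion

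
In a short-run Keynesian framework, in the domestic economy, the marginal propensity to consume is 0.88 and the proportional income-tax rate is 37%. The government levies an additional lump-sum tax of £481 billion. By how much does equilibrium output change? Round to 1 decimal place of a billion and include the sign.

−£949.9 billion

A lump-sum tax change of +£481 billion shifts disposable income by −£481 billion; first-round consumption changes by −c × ΔT = −0.88 × (+£481 billion) = −£423.28 billion.
Expenditure multiplier = 1/(1 − c(1−t)) = 1/(1 − 0.88×0.63) = 1/0.4456 ≈ 2.244.
The tax multiplier is −c × k ≈ −1.975, so ΔY = k × (−c·ΔT) = (−£423.28 billion) / 0.4456 ≈ −£949.9 billion.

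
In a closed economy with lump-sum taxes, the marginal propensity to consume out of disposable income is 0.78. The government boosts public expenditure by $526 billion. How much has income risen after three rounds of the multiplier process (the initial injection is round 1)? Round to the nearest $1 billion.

Round 1 adds ΔG = $526 billion; each later round is MPC = 0.78 times the previous.
After 3 rounds: 526 + 410.28 + 320.0184 = ΔG·(1 − c^3)/(1 − c) = 526 × (1 − 0.474552)/0.22 ≈ $1,256 billion.

$1,256 billion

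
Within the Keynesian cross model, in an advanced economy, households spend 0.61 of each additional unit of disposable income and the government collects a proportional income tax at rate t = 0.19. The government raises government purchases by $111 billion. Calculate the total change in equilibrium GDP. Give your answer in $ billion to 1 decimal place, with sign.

Expenditure multiplier = 1/(1 − c(1−t)) = 1/(1 − 0.61×0.81) = 1/0.5059 ≈ 1.977.
ΔY = k × ΔG = (+$111 billion) / 0.5059 ≈ +$219.4 billion.

+$219.4 billion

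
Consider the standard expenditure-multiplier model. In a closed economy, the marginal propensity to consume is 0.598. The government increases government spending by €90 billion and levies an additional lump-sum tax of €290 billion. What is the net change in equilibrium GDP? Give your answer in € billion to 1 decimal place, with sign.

Expenditure multiplier = 1/(1 − MPC) = 1/(1 − 0.598) = 1/0.402 ≈ 2.488.
ΔG contributes k·ΔG = (+€90 billion) / 0.402 ≈ +€223.9 billion.
ΔT of +€290 billion changes first-round spending by −c·ΔT = −€173.42 billion, contributing k·(−c·ΔT) = (−€173.42 billion) / 0.402 ≈ −€431.4 billion.
Net ΔY = k(ΔG − c·ΔT) = (−€83.42 billion) / 0.402 ≈ −€207.5 billion.

−€207.5 billion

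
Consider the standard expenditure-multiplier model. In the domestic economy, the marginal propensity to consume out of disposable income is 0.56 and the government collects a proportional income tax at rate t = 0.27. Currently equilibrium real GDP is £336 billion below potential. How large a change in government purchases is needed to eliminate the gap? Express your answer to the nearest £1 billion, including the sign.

+£199 billion

Spending multiplier = 1/(1 − c(1−t)) = 1/(1 − 0.56×0.73) = 1/0.5912 ≈ 1.691.
Need ΔY = +£336 billion, so ΔG = ΔY/k = (+£336 billion) × 0.5912 ≈ +£199 billion.
The government should increase government purchases by £199 billion.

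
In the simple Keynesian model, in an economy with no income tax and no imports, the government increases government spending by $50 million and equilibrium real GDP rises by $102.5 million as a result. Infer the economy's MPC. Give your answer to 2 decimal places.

0.51

Implied spending multiplier k = ΔY/ΔG = 102.5/50 = 2.05.
Since k = 1/(1 − MPC), MPC = 1 − 1/k = 1 − ΔG/ΔY = 1 − 50/102.5 ≈ 0.51.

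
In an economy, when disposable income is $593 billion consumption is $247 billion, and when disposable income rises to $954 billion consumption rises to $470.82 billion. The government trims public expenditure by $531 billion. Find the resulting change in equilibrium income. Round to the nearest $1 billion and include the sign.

−$1,397 billion

MPC = ΔC/ΔYd = (470.82 − 247)/(954 − 593) = 223.82/361 = 0.62.
Spending multiplier = 1/(1 − MPC) = 1/(1 − 0.62) = 1/0.38 ≈ 2.632.
ΔY = k × ΔG = (−$531 billion) / 0.38 ≈ −$1,397 billion.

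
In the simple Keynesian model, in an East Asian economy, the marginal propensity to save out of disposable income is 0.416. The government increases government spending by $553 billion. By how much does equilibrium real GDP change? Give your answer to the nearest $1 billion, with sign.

+$1,329 billion

MPC = 1 − MPS = 1 − 0.416 = 0.584.
Government-spending multiplier = 1/(1 − MPC) = 1/(1 − 0.584) = 1/0.416 ≈ 2.404.
ΔY = k × ΔG = (+$553 billion) / 0.416 ≈ +$1,329 billion.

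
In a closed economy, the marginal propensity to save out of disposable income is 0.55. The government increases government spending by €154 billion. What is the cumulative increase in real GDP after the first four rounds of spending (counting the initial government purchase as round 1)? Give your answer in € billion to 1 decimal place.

€268.5 billion

MPC = 1 − MPS = 1 − 0.55 = 0.45.
Round 1 adds ΔG = €154 billion; each later round is MPC = 0.45 times the previous.
After 4 rounds: 154 + 69.3 + 31.185 + 14.03325 = ΔG·(1 − c^4)/(1 − c) = 154 × (1 − 0.04100625)/0.55 ≈ €268.5 billion.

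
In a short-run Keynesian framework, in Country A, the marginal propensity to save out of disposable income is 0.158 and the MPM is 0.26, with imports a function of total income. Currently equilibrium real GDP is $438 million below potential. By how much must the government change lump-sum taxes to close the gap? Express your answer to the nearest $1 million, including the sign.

MPC = 1 − MPS = 1 − 0.158 = 0.842.
Spending multiplier = 1/(1 − c + m) = 1/(1 − 0.842 + 0.26) = 1/0.418 ≈ 2.392.
Tax multiplier = −c·k = −0.842/0.418 ≈ −2.014. Need ΔY = +$438 million, so ΔT = ΔY/(−c·k) = −(+$438 million) × 0.418 / 0.842 ≈ −$217 million.
The government should cut lump-sum taxes by $217 million.

−$217 million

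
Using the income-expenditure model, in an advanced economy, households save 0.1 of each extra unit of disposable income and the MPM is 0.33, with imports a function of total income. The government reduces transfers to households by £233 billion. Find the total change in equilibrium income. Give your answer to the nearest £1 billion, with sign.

−£488 billion

MPC = 1 − MPS = 1 − 0.1 = 0.9.
The transfer change shifts disposable income by −£233 billion, so first-round consumption changes by c·ΔTR = 0.9 × (−£233 billion) = −£209.7 billion.
Expenditure multiplier = 1/(1 − c + m) = 1/(1 − 0.9 + 0.33) = 1/0.43 ≈ 2.326.
The transfer multiplier is c × k ≈ 2.093, so ΔY = k × (c·ΔTR) = (−£209.7 billion) / 0.43 ≈ −£488 billion.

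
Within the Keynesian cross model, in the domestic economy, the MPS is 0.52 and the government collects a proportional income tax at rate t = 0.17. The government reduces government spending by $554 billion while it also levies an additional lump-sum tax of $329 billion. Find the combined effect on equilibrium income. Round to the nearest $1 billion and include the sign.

MPC = 1 − MPS = 1 − 0.52 = 0.48.
Expenditure multiplier = 1/(1 − c(1−t)) = 1/(1 − 0.48×0.83) = 1/0.6016 ≈ 1.662.
ΔG contributes k·ΔG = (−$554 billion) / 0.6016 ≈ −$920.9 billion.
ΔT of +$329 billion changes first-round spending by −c·ΔT = −$157.92 billion, contributing k·(−c·ΔT) = (−$157.92 billion) / 0.6016 = −$262.5 billion.
Net ΔY = k(ΔG − c·ΔT) = (−$711.92 billion) / 0.6016 ≈ −$1,183 billion.

−$1,183 billion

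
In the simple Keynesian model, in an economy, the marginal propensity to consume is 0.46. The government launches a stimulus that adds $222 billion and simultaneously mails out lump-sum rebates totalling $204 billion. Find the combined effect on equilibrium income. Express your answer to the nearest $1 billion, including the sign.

+$585 billion

Expenditure multiplier = 1/(1 − MPC) = 1/(1 − 0.46) = 1/0.54 ≈ 1.852.
ΔG contributes k·ΔG = (+$222 billion) / 0.54 ≈ +$411.1 billion.
ΔT of −$204 billion changes first-round spending by −c·ΔT = +$93.84 billion, contributing k·(−c·ΔT) = (+$93.84 billion) / 0.54 ≈ +$173.8 billion.
Net ΔY = k(ΔG − c·ΔT) = (+$315.84 billion) / 0.54 ≈ +$585 billion.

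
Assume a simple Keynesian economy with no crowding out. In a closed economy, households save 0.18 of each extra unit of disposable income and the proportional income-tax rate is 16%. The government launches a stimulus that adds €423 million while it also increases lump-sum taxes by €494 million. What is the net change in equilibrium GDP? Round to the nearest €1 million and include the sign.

+€58 million

MPC = 1 − MPS = 1 − 0.18 = 0.82.
Expenditure multiplier = 1/(1 − c(1−t)) = 1/(1 − 0.82×0.84) = 1/0.3112 ≈ 3.213.
ΔG contributes k·ΔG = (+€423 million) / 0.3112 ≈ +€1,359.3 million.
ΔT of +€494 million changes first-round spending by −c·ΔT = −€405.08 million, contributing k·(−c·ΔT) = (−€405.08 million) / 0.3112 ≈ −€1,301.7 million.
Net ΔY = k(ΔG − c·ΔT) = (+€17.92 million) / 0.3112 ≈ +€58 million.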